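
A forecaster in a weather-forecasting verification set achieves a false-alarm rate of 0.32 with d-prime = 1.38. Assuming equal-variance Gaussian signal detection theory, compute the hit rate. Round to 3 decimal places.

hit rate = 0.819

z(false-alarm rate) = z(0.32) = -0.4677
z(H) = z(FA) + d' = -0.4677 + 1.38 = 0.9123
hit rate = Φ(0.9123) = 0.8192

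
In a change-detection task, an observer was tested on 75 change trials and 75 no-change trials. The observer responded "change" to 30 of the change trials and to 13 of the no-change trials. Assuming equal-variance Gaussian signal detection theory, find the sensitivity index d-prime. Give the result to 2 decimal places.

H = 30/75 = 0.4000
FA = 13/75 = 0.1733
z(0.4000) = -0.253, z(0.1733) = -0.941
d' = z(H) − z(FA) = -0.253 − (-0.941) = 0.688

d-prime = 0.69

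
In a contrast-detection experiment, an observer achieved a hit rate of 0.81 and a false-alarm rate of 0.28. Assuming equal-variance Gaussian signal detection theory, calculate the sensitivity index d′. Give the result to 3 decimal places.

z(H) = z(0.81) = 0.8779
z(FA) = z(0.28) = -0.5828
d' = z(H) − z(FA) = 0.8779 − (-0.5828) = 1.4607

d′ = 1.461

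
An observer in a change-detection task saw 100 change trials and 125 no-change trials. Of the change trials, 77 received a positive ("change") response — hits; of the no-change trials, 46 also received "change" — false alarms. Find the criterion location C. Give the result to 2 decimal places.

H = 77/100 = 0.7700
FA = 46/125 = 0.3680
z(H) = z(0.7700) = 0.7388
z(FA) = z(0.3680) = -0.3372
c = −½·[z(H) + z(FA)] = −0.5 × (0.7388 + (-0.3372)) = -0.2008
c < 0: the observer has a liberal response bias.

C = -0.20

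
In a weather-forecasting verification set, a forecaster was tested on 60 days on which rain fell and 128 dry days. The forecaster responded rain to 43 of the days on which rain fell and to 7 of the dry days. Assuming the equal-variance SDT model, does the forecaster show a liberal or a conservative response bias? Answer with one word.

z(H) = 0.573, z(FA) = -1.601
c = −½·(z(H) + z(FA)) = 0.514
c > 0 → conservative criterion (biased toward responding “no”).

conservative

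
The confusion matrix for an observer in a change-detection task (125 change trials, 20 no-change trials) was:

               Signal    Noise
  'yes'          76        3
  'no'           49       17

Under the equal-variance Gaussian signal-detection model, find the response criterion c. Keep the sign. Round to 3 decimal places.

H = 76/125 = 0.6080
FA = 3/20 = 0.1500
Φ⁻¹(H) = Φ⁻¹(0.6080) = 0.2741
Φ⁻¹(FA) = Φ⁻¹(0.1500) = -1.0364
c = −½·[z(H) + z(FA)] = −0.5 × (0.2741 + (-1.0364)) = 0.38115

c = 0.381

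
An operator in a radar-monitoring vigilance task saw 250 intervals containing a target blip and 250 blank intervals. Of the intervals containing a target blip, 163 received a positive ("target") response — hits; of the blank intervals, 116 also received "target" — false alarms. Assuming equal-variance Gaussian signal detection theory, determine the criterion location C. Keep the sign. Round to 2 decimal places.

C = -0.15

H = 163/250 = 0.6520
FA = 116/250 = 0.4640
z(0.6520) = 0.3907, z(0.4640) = -0.0904
c = −½·[z(H) + z(FA)] = −0.5 × (0.3907 + (-0.0904)) = -0.15015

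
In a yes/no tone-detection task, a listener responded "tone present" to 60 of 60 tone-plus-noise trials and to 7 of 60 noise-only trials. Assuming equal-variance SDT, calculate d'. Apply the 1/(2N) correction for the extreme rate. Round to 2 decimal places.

d' = 3.59

The hit rate is 60/60 = 1, so apply the 1/(2N) correction: H → 1 − 1/(2·60) = 0.99167.
z(H) = z(0.99167) = 2.394
z(FA) = z(0.11667) = -1.192
d' = 2.394 − (-1.192) = 3.586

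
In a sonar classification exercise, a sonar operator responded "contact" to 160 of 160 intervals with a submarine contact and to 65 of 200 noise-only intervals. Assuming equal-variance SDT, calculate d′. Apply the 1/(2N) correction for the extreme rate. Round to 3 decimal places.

d′ = 3.188

The hit rate is 160/160 = 1, so apply the 1/(2N) correction: H → 1 − 1/(2·160) = 0.99687.
z(H) = z(0.99687) = 2.7338
z(FA) = z(0.32500) = -0.4538
d' = 2.7338 − (-0.4538) = 3.1876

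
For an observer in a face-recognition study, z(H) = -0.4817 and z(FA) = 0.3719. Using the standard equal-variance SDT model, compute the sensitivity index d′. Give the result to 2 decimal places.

d' = z(H) − z(FA) = -0.4817 − 0.3719 = -0.8536

d′ = -0.85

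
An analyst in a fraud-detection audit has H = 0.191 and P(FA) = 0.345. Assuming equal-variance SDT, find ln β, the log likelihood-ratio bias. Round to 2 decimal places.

ln β = -0.30

z(H) = -0.874
z(FA) = -0.399
ln β = −½·[z(H)² − z(FA)²] = −0.5 × (0.764 − 0.159) = -0.3025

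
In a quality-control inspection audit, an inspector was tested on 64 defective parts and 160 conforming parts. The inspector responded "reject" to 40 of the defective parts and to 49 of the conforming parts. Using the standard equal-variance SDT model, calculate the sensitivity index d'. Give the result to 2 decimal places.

H = 40/64 = 0.6250
FA = 49/160 = 0.3063
z(H) = 0.319
z(FA) = -0.506
d' = z(H) − z(FA) = 0.319 − (-0.506) = 0.825

d' = 0.83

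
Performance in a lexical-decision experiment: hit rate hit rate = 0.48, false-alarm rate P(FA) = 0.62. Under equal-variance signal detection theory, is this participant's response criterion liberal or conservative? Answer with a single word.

liberal

z(H) = -0.050, z(FA) = 0.305
c = −½·(z(H) + z(FA)) = -0.1275
c < 0 → liberal criterion (biased toward responding “yes”).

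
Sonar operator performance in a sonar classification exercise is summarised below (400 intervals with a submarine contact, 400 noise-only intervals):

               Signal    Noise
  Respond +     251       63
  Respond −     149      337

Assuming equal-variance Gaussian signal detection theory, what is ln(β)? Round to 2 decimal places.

H = 251/400 = 0.6275
FA = 63/400 = 0.1575
Φ⁻¹(H) = Φ⁻¹(0.6275) = 0.325
Φ⁻¹(FA) = Φ⁻¹(0.1575) = -1.005
ln β = −½·[z(H)² − z(FA)²] = −0.5 × (0.106 − 1.010) = 0.452

ln β = 0.45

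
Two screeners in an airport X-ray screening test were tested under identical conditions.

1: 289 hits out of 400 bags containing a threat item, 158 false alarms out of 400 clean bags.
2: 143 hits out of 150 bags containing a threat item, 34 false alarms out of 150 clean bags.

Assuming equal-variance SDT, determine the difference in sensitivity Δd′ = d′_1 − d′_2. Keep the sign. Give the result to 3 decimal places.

Δd′ = -1.571

1: z(0.7225) = 0.5903, z(0.3950) = -0.2663, d' = 0.8566
2: z(0.9533) = 1.6777, z(0.2267) = -0.7498, d' = 2.4275
Δd' = d'_1 − d'_2 = 0.8566 − 2.4275 = -1.5709
2 has the higher sensitivity.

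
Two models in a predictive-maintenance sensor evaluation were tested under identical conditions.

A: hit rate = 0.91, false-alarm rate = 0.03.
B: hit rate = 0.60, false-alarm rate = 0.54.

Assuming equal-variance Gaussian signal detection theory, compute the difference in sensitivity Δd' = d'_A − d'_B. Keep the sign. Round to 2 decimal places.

Δd' = 3.07

A: z(0.91) = 1.341, z(0.03) = -1.881, d' = 3.222
B: z(0.60) = 0.253, z(0.54) = 0.100, d' = 0.153
Δd' = d'_A − d'_B = 3.222 − 0.153 = 3.069
A has the higher sensitivity.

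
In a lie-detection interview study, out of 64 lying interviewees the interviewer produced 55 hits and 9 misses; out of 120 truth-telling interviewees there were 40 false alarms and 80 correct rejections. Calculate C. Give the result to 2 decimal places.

H = 55/64 = 0.8594
FA = 40/120 = 0.3333
Φ⁻¹(0.8594) = 1.078, Φ⁻¹(0.3333) = -0.431
c = −½·[z(H) + z(FA)] = −0.5 × (1.078 + (-0.431)) = -0.3235

C = -0.32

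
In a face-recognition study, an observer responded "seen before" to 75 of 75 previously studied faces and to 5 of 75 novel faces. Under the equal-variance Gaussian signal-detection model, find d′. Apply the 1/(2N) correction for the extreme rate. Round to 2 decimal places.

d′ = 3.98

The hit rate is 75/75 = 1, so apply the 1/(2N) correction: H → 1 − 1/(2·75) = 0.99333.
z(H) = z(0.99333) = 2.475
z(FA) = z(0.06667) = -1.501
d' = 2.475 − (-1.501) = 3.976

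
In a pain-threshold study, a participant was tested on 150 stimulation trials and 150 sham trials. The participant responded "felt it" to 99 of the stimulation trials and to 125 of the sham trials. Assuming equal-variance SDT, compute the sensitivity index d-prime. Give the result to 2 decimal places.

H = 99/150 = 0.6600
FA = 125/150 = 0.8333
z(H) = 0.4125
z(FA) = 0.9673
d' = z(H) − z(FA) = 0.4125 − 0.9673 = -0.5548

d-prime = -0.55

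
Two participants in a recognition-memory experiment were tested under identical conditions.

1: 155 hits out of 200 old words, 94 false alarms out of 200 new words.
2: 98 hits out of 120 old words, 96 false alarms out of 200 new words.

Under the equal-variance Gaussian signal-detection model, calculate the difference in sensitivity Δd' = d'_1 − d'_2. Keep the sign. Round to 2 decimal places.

Δd' = -0.12

1: z(0.7750) = 0.755, z(0.4700) = -0.075, d' = 0.830
2: z(0.8167) = 0.903, z(0.4800) = -0.050, d' = 0.953
Δd' = d'_1 − d'_2 = 0.830 − 0.953 = -0.123
2 has the higher sensitivity.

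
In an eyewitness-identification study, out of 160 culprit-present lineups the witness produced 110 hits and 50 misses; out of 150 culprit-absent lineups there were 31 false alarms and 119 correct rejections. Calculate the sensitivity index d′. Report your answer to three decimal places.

d′ = 1.307

H = 110/160 = 0.6875
FA = 31/150 = 0.2067
z(H) = z(0.6875) = 0.4888
z(FA) = z(0.2067) = -0.8179
d' = z(H) − z(FA) = 0.4888 − (-0.8179) = 1.3067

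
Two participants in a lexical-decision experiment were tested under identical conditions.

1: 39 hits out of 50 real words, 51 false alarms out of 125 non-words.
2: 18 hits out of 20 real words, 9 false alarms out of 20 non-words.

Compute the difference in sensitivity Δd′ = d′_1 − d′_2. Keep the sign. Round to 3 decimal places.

1: z(0.7800) = 0.7722, z(0.4080) = -0.2327, d' = 1.0049
2: z(0.9000) = 1.2816, z(0.4500) = -0.1257, d' = 1.4073
Δd' = d'_1 − d'_2 = 1.0049 − 1.4073 = -0.4024
2 has the higher sensitivity.

Δd′ = -0.402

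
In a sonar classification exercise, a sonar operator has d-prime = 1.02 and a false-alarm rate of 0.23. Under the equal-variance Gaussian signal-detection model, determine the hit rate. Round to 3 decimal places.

z(false-alarm rate) = z(0.23) = -0.7388
z(H) = z(FA) + d' = -0.7388 + 1.02 = 0.2812
hit rate = Φ(0.2812) = 0.6107

hit rate = 0.611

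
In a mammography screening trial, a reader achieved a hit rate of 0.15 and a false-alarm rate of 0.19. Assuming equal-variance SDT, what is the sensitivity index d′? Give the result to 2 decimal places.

d′ = -0.16

Φ⁻¹(H) = -1.036
Φ⁻¹(FA) = -0.878
d' = z(H) − z(FA) = -1.036 − (-0.878) = -0.158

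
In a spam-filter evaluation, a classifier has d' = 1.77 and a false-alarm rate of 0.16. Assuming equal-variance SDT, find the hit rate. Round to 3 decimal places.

hit rate = 0.781

z(false-alarm rate) = z(0.16) = -0.9945
z(H) = z(FA) + d' = -0.9945 + 1.77 = 0.7755
hit rate = Φ(0.7755) = 0.7810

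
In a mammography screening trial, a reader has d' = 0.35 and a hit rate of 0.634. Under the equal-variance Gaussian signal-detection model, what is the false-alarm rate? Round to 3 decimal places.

false-alarm rate = 0.497

z(hit rate) = z(0.634) = 0.3425
z(FA) = z(H) − d' = 0.3425 − 0.35 = -0.0075
false-alarm rate = Φ(-0.0075) = 0.4970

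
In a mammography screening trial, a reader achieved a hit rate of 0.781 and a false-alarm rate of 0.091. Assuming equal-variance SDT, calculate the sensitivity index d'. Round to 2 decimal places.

d' = 2.11

Φ⁻¹(H) = Φ⁻¹(0.781) = 0.776
Φ⁻¹(FA) = Φ⁻¹(0.091) = -1.335
d' = z(H) − z(FA) = 0.776 − (-1.335) = 2.111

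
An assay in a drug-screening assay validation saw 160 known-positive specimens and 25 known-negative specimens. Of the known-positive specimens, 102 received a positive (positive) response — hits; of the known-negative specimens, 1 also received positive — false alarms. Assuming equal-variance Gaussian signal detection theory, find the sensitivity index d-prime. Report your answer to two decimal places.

H = 102/160 = 0.6375
FA = 1/25 = 0.0400
z(H) = z(0.6375) = 0.3518
z(FA) = z(0.0400) = -1.7507
d' = z(H) − z(FA) = 0.3518 − (-1.7507) = 2.1025

d-prime = 2.10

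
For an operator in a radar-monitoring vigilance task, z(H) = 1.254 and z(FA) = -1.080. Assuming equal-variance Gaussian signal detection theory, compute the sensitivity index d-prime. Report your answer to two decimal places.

d' = z(H) − z(FA) = 1.254 − (-1.080) = 2.334

d-prime = 2.33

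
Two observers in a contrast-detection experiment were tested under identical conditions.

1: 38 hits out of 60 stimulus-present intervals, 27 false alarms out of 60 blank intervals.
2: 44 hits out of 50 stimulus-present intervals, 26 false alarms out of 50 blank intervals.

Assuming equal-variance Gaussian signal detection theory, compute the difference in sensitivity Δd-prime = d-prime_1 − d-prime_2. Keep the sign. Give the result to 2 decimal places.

Δd-prime = -0.66

1: z(0.6333) = 0.341, z(0.4500) = -0.126, d' = 0.467
2: z(0.8800) = 1.175, z(0.5200) = 0.050, d' = 1.125
Δd' = d'_1 − d'_2 = 0.467 − 1.125 = -0.658
2 has the higher sensitivity.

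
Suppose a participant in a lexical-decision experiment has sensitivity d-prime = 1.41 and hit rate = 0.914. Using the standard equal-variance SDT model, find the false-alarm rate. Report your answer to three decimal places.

false-alarm rate = 0.482

z(hit rate) = z(0.914) = 1.3658
z(FA) = z(H) − d' = 1.3658 − 1.41 = -0.0442
false-alarm rate = Φ(-0.0442) = 0.4824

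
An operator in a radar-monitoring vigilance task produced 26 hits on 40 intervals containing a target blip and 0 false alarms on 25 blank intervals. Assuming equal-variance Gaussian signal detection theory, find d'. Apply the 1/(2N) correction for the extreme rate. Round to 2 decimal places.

The false-alarm rate is 0/25 = 0, so apply the 1/(2N) correction: FA → 1/(2·25) = 0.02000.
z(H) = z(0.65000) = 0.385
z(FA) = z(0.02000) = -2.054
d' = 0.385 − (-2.054) = 2.439

d' = 2.44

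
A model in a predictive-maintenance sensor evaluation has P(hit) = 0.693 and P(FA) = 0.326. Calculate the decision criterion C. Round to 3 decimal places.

C = -0.027

z(H) = 0.5044
z(FA) = -0.4510
c = −½·[z(H) + z(FA)] = −0.5 × (0.5044 + (-0.4510)) = -0.0267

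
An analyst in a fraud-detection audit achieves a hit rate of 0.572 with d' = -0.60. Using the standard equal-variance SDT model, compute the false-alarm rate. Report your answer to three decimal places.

z(hit rate) = z(0.572) = 0.1815
z(FA) = z(H) − d' = 0.1815 − (-0.60) = 0.7815
false-alarm rate = Φ(0.7815) = 0.7827

false-alarm rate = 0.783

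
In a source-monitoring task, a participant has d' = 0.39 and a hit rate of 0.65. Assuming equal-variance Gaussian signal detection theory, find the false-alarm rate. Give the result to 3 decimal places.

z(hit rate) = z(0.65) = 0.3853
z(FA) = z(H) − d' = 0.3853 − 0.39 = -0.0047
false-alarm rate = Φ(-0.0047) = 0.4981

false-alarm rate = 0.498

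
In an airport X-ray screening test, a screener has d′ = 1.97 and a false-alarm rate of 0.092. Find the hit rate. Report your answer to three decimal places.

z(false-alarm rate) = z(0.092) = -1.3285
z(H) = z(FA) + d' = -1.3285 + 1.97 = 0.6415
hit rate = Φ(0.6415) = 0.7394

hit rate = 0.739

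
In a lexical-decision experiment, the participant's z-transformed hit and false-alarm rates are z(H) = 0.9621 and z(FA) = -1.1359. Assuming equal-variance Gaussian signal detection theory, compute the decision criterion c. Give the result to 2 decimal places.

c = 0.09

c = −½·[z(H) + z(FA)] = −½·(0.9621 + (-1.1359)) = 0.0869
c > 0: the participant has a conservative response bias.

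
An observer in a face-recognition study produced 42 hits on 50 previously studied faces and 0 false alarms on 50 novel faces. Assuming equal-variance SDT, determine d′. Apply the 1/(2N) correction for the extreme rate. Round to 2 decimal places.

The false-alarm rate is 0/50 = 0, so apply the 1/(2N) correction: FA → 1/(2·50) = 0.01000.
z(H) = z(0.84000) = 0.994
z(FA) = z(0.01000) = -2.326
d' = 0.994 − (-2.326) = 3.320

d′ = 3.32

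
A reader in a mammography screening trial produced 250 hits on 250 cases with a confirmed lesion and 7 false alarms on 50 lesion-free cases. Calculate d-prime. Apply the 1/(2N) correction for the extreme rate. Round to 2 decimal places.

d-prime = 3.96

The hit rate is 250/250 = 1, so apply the 1/(2N) correction: H → 1 − 1/(2·250) = 0.99800.
z(H) = z(0.99800) = 2.878
z(FA) = z(0.14000) = -1.080
d' = 2.878 − (-1.080) = 3.958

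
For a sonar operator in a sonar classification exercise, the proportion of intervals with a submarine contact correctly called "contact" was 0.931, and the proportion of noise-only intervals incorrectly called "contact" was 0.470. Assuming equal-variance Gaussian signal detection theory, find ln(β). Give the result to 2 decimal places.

Φ⁻¹(H) = Φ⁻¹(0.931) = 1.483
Φ⁻¹(FA) = Φ⁻¹(0.470) = -0.075
ln β = −½·[z(H)² − z(FA)²] = −0.5 × (2.199 − 0.006) = -1.0965

ln β = -1.10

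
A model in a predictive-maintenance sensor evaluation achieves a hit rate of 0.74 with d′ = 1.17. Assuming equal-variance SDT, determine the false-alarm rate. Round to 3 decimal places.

false-alarm rate = 0.299

z(hit rate) = z(0.74) = 0.6433
z(FA) = z(H) − d' = 0.6433 − 1.17 = -0.5267
false-alarm rate = Φ(-0.5267) = 0.2992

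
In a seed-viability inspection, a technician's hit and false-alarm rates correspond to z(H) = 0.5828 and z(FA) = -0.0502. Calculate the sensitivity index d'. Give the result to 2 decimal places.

d' = z(H) − z(FA) = 0.5828 − (-0.0502) = 0.6330

d' = 0.63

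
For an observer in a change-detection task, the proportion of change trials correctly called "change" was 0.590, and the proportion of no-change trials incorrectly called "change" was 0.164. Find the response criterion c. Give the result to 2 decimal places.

c = 0.38

Φ⁻¹(H) = 0.228
Φ⁻¹(FA) = -0.978
c = −½·[z(H) + z(FA)] = −0.5 × (0.228 + (-0.978)) = 0.375
c > 0: the observer has a conservative response bias.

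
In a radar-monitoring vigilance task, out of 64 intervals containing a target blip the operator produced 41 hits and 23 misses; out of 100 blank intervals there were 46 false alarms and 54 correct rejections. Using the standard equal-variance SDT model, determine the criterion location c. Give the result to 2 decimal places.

H = 41/64 = 0.6406
FA = 46/100 = 0.4600
z(H) = 0.360
z(FA) = -0.100
c = −½·[z(H) + z(FA)] = −0.5 × (0.360 + (-0.100)) = -0.130

c = -0.13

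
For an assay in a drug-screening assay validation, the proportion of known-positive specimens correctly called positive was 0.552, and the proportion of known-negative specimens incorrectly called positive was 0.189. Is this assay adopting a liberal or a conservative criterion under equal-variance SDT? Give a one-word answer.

z(H) = 0.131, z(FA) = -0.882
c = −½·(z(H) + z(FA)) = 0.3755
c > 0 → conservative criterion (biased toward responding “no”).

conservative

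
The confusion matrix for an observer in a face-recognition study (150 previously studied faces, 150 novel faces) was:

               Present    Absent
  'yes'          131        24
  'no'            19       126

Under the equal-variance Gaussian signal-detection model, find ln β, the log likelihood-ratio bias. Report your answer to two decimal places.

ln β = -0.16

H = 131/150 = 0.8733
FA = 24/150 = 0.1600
z(H) = z(0.8733) = 1.142
z(FA) = z(0.1600) = -0.994
ln β = −½·[z(H)² − z(FA)²] = −0.5 × (1.304 − 0.988) = -0.158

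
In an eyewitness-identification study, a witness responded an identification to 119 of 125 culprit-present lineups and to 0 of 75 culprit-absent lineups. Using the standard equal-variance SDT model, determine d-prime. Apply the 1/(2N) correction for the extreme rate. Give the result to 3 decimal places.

The false-alarm rate is 0/75 = 0, so apply the 1/(2N) correction: FA → 1/(2·75) = 0.00667.
z(H) = z(0.95200) = 1.6646
z(FA) = z(0.00667) = -2.4746
d' = 1.6646 − (-2.4746) = 4.1392

d-prime = 4.139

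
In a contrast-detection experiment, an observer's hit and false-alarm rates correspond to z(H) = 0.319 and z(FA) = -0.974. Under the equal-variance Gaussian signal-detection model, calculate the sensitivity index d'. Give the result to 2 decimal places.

d' = 1.29

d' = z(H) − z(FA) = 0.319 − (-0.974) = 1.293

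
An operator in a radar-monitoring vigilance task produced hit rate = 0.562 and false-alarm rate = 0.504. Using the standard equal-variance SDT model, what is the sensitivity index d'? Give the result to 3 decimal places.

Φ⁻¹(0.562) = 0.1560, Φ⁻¹(0.504) = 0.0100
d' = z(H) − z(FA) = 0.1560 − 0.0100 = 0.1460

d' = 0.146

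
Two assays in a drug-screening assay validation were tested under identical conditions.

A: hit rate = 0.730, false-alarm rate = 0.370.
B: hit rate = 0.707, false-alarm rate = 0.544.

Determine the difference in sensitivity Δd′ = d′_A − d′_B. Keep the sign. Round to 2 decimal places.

A: z(0.730) = 0.613, z(0.370) = -0.332, d' = 0.945
B: z(0.707) = 0.545, z(0.544) = 0.111, d' = 0.434
Δd' = d'_A − d'_B = 0.945 − 0.434 = 0.511
A has the higher sensitivity.

Δd′ = 0.51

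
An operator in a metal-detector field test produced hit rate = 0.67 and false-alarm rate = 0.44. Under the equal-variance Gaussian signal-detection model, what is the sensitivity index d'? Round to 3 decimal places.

Φ⁻¹(H) = 0.4399
Φ⁻¹(FA) = -0.1510
d' = z(H) − z(FA) = 0.4399 − (-0.1510) = 0.5909

d' = 0.591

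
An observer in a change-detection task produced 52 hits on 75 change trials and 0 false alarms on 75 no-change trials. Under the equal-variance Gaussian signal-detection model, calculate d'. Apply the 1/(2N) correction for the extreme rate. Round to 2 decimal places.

The false-alarm rate is 0/75 = 0, so apply the 1/(2N) correction: FA → 1/(2·75) = 0.00667.
z(H) = z(0.69333) = 0.505
z(FA) = z(0.00667) = -2.475
d' = 0.505 − (-2.475) = 2.980

d' = 2.98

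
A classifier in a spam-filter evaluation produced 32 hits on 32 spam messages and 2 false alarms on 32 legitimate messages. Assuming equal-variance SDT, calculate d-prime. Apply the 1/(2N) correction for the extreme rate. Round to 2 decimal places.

The hit rate is 32/32 = 1, so apply the 1/(2N) correction: H → 1 − 1/(2·32) = 0.98438.
z(H) = z(0.98438) = 2.154
z(FA) = z(0.06250) = -1.534
d' = 2.154 − (-1.534) = 3.688

d-prime = 3.69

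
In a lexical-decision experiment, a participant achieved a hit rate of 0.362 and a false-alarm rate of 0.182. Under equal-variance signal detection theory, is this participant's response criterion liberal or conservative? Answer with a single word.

conservative

z(H) = -0.353, z(FA) = -0.908
c = −½·(z(H) + z(FA)) = 0.6305
c > 0 → conservative criterion (biased toward responding “no”).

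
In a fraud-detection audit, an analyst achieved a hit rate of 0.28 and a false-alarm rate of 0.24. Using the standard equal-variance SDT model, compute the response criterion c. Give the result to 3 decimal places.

z(0.28) = -0.5828, z(0.24) = -0.7063
c = −½·[z(H) + z(FA)] = −0.5 × (-0.5828 + (-0.7063)) = 0.64455
c > 0: the analyst has a conservative response bias.

c = 0.645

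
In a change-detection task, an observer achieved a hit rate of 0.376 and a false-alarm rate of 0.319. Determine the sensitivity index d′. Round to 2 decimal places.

d′ = 0.15

z(H) = z(0.376) = -0.3160
z(FA) = z(0.319) = -0.4705
d' = z(H) − z(FA) = -0.3160 − (-0.4705) = 0.1545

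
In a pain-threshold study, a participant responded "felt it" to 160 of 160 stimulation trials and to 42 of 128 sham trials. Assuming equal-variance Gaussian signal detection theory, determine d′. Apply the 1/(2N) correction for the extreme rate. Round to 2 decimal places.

d′ = 3.18

The hit rate is 160/160 = 1, so apply the 1/(2N) correction: H → 1 − 1/(2·160) = 0.99687.
z(H) = z(0.99687) = 2.734
z(FA) = z(0.32812) = -0.445
d' = 2.734 − (-0.445) = 3.179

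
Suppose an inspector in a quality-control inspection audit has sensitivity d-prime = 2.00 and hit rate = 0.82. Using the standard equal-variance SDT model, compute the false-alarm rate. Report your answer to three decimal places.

z(hit rate) = z(0.82) = 0.9154
z(FA) = z(H) − d' = 0.9154 − 2.00 = -1.0846
false-alarm rate = Φ(-1.0846) = 0.1390

false-alarm rate = 0.139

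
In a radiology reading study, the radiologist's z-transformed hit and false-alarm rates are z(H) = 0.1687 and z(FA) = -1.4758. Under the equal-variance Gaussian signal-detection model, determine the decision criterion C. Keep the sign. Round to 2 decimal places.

c = −½·[z(H) + z(FA)] = −½·(0.1687 + (-1.4758)) = 0.65355

C = 0.65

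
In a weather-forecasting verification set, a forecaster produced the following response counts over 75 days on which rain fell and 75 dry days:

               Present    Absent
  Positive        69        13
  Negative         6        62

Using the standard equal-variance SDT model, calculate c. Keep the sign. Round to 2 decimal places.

H = 69/75 = 0.9200
FA = 13/75 = 0.1733
z(H) = z(0.9200) = 1.4051
z(FA) = z(0.1733) = -0.9412
c = −½·[z(H) + z(FA)] = −0.5 × (1.4051 + (-0.9412)) = -0.23195

c = -0.23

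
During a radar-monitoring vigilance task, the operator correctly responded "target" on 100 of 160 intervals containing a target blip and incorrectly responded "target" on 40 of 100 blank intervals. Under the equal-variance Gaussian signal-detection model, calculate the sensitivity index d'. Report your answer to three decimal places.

H = 100/160 = 0.6250
FA = 40/100 = 0.4000
Φ⁻¹(H) = Φ⁻¹(0.6250) = 0.3186
Φ⁻¹(FA) = Φ⁻¹(0.4000) = -0.2533
d' = z(H) − z(FA) = 0.3186 − (-0.2533) = 0.5719

d' = 0.572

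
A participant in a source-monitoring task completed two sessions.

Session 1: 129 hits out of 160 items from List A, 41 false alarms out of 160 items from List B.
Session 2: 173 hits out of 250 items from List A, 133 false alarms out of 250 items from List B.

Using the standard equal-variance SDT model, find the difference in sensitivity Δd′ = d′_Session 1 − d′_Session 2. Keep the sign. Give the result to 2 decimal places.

Δd′ = 1.10

Session 1: z(0.8063) = 0.864, z(0.2562) = -0.655, d' = 1.519
Session 2: z(0.6920) = 0.502, z(0.5320) = 0.080, d' = 0.422
Δd' = d'_Session 1 − d'_Session 2 = 1.519 − 0.422 = 1.097
Session 1 has the higher sensitivity.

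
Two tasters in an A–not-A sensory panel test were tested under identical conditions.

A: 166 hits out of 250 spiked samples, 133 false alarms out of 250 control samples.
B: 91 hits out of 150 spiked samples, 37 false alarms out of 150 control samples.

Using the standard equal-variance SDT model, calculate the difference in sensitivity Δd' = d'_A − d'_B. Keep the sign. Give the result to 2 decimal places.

A: z(0.6640) = 0.423, z(0.5320) = 0.080, d' = 0.343
B: z(0.6067) = 0.271, z(0.2467) = -0.685, d' = 0.956
Δd' = d'_A − d'_B = 0.343 − 0.956 = -0.613
B has the higher sensitivity.

Δd' = -0.61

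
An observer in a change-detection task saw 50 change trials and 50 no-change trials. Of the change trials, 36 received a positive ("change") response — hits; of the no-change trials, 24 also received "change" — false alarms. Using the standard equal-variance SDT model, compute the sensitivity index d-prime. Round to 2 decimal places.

H = 36/50 = 0.7200
FA = 24/50 = 0.4800
z(0.7200) = 0.583, z(0.4800) = -0.050
d' = z(H) − z(FA) = 0.583 − (-0.050) = 0.633

d-prime = 0.63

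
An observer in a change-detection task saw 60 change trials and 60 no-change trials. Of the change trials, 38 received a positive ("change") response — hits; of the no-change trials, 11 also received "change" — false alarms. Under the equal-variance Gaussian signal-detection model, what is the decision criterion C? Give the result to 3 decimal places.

C = 0.281

H = 38/60 = 0.6333
FA = 11/60 = 0.1833
z(0.6333) = 0.3406, z(0.1833) = -0.9029
c = −½·[z(H) + z(FA)] = −0.5 × (0.3406 + (-0.9029)) = 0.28115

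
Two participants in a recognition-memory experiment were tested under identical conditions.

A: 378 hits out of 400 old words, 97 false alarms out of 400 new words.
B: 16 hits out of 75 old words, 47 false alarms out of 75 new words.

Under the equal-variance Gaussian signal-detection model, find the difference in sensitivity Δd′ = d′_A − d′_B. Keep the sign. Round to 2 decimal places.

A: z(0.9450) = 1.598, z(0.2425) = -0.698, d' = 2.296
B: z(0.2133) = -0.795, z(0.6267) = 0.323, d' = -1.118
Δd' = d'_A − d'_B = 2.296 − (-1.118) = 3.414
A has the higher sensitivity.

Δd′ = 3.41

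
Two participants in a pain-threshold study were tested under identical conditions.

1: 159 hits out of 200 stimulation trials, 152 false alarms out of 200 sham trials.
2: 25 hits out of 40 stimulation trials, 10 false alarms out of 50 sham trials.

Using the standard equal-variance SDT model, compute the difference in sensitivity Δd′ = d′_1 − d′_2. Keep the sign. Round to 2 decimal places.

1: z(0.7950) = 0.824, z(0.7600) = 0.706, d' = 0.118
2: z(0.6250) = 0.319, z(0.2000) = -0.842, d' = 1.161
Δd' = d'_1 − d'_2 = 0.118 − 1.161 = -1.043
2 has the higher sensitivity.

Δd′ = -1.04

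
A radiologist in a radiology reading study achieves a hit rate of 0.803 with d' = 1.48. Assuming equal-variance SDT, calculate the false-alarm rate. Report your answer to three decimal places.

false-alarm rate = 0.265

z(hit rate) = z(0.803) = 0.8524
z(FA) = z(H) − d' = 0.8524 − 1.48 = -0.6276
false-alarm rate = Φ(-0.6276) = 0.2651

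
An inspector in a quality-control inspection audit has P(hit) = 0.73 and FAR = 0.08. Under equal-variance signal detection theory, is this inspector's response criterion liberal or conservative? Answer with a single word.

z(H) = 0.613, z(FA) = -1.405
c = −½·(z(H) + z(FA)) = 0.396
c > 0 → conservative criterion (biased toward responding “no”).

conservative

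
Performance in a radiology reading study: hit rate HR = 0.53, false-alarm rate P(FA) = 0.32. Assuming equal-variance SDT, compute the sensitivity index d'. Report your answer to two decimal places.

d' = 0.54

z(0.53) = 0.075, z(0.32) = -0.468
d' = z(H) − z(FA) = 0.075 − (-0.468) = 0.543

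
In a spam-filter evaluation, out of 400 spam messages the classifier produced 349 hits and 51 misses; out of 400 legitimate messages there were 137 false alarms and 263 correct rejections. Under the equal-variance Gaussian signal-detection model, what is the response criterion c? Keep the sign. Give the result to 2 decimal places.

H = 349/400 = 0.8725
FA = 137/400 = 0.3425
z(H) = 1.138
z(FA) = -0.406
c = −½·[z(H) + z(FA)] = −0.5 × (1.138 + (-0.406)) = -0.366
c < 0: the classifier has a liberal response bias.

c = -0.37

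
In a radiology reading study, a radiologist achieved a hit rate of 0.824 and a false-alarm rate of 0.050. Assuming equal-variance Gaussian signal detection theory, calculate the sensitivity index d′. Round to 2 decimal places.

z(H) = 0.931
z(FA) = -1.645
d' = z(H) − z(FA) = 0.931 − (-1.645) = 2.576

d′ = 2.58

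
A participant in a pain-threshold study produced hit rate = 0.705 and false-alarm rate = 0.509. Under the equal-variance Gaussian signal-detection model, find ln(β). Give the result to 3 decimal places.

ln β = -0.145

z(H) = 0.5388
z(FA) = 0.0226
ln β = −½·[z(H)² − z(FA)²] = −0.5 × (0.2903 − 0.0005) = -0.1449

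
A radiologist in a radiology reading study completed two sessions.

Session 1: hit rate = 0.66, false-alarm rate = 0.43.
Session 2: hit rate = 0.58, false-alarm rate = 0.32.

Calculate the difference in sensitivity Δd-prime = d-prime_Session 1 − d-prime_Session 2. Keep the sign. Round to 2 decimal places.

Session 1: z(0.66) = 0.412, z(0.43) = -0.176, d' = 0.588
Session 2: z(0.58) = 0.202, z(0.32) = -0.468, d' = 0.670
Δd' = d'_Session 1 − d'_Session 2 = 0.588 − 0.670 = -0.082
Session 2 has the higher sensitivity.

Δd-prime = -0.08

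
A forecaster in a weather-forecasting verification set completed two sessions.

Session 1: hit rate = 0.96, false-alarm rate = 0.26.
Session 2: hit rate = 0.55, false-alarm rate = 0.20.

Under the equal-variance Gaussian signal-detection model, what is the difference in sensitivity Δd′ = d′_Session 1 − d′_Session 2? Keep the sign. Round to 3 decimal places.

Session 1: z(0.96) = 1.7507, z(0.26) = -0.6433, d' = 2.3940
Session 2: z(0.55) = 0.1257, z(0.20) = -0.8416, d' = 0.9673
Δd' = d'_Session 1 − d'_Session 2 = 2.3940 − 0.9673 = 1.4267
Session 1 has the higher sensitivity.

Δd′ = 1.427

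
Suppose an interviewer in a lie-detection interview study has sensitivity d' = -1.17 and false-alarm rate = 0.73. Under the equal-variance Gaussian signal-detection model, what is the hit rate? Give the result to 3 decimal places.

hit rate = 0.289

z(false-alarm rate) = z(0.73) = 0.6128
z(H) = z(FA) + d' = 0.6128 + (-1.17) = -0.5572
hit rate = Φ(-0.5572) = 0.2887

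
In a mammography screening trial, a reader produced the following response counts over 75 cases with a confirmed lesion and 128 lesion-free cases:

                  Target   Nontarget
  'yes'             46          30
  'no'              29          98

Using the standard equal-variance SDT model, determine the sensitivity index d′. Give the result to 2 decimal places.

d′ = 1.01

H = 46/75 = 0.6133
FA = 30/128 = 0.2344
z(H) = 0.288
z(FA) = -0.724
d' = z(H) − z(FA) = 0.288 − (-0.724) = 1.012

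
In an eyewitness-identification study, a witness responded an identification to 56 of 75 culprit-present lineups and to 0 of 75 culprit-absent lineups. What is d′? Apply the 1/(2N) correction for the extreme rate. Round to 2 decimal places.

The false-alarm rate is 0/75 = 0, so apply the 1/(2N) correction: FA → 1/(2·75) = 0.00667.
z(H) = z(0.74667) = 0.664
z(FA) = z(0.00667) = -2.475
d' = 0.664 − (-2.475) = 3.139

d′ = 3.14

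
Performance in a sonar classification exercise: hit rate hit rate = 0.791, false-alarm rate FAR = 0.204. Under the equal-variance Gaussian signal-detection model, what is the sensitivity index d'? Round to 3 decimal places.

z(H) = 0.8099
z(FA) = -0.8274
d' = z(H) − z(FA) = 0.8099 − (-0.8274) = 1.6373

d' = 1.637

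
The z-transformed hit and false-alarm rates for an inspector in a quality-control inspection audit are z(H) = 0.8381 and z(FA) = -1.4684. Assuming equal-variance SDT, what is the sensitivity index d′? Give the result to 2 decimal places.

d′ = 2.31

d' = z(H) − z(FA) = 0.8381 − (-1.4684) = 2.3065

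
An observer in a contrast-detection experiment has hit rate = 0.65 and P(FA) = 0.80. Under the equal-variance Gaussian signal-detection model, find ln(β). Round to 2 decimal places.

z(H) = z(0.65) = 0.385
z(FA) = z(0.80) = 0.842
ln β = −½·[z(H)² − z(FA)²] = −0.5 × (0.148 − 0.709) = 0.2805

ln β = 0.28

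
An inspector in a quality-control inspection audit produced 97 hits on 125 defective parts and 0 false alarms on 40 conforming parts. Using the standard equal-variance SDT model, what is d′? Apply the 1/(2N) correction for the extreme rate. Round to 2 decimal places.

The false-alarm rate is 0/40 = 0, so apply the 1/(2N) correction: FA → 1/(2·40) = 0.01250.
z(H) = z(0.77600) = 0.759
z(FA) = z(0.01250) = -2.241
d' = 0.759 − (-2.241) = 3.000

d′ = 3.00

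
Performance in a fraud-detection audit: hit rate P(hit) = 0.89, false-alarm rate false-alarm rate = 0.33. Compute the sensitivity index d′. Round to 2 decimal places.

d′ = 1.67

z(H) = 1.227
z(FA) = -0.440
d' = z(H) − z(FA) = 1.227 − (-0.440) = 1.667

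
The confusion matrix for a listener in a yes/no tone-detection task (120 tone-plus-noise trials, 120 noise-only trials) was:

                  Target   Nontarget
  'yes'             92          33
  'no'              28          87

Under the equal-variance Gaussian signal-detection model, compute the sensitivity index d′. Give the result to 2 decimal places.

d′ = 1.33

H = 92/120 = 0.7667
FA = 33/120 = 0.2750
z(H) = z(0.7667) = 0.7280
z(FA) = z(0.2750) = -0.5978
d' = z(H) − z(FA) = 0.7280 − (-0.5978) = 1.3258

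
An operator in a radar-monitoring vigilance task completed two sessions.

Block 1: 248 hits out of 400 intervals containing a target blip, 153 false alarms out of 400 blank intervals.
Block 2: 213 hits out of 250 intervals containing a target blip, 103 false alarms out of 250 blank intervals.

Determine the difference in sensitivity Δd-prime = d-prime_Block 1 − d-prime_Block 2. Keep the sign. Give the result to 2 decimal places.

Block 1: z(0.6200) = 0.305, z(0.3825) = -0.299, d' = 0.604
Block 2: z(0.8520) = 1.045, z(0.4120) = -0.222, d' = 1.267
Δd' = d'_Block 1 − d'_Block 2 = 0.604 − 1.267 = -0.663
Block 2 has the higher sensitivity.

Δd-prime = -0.66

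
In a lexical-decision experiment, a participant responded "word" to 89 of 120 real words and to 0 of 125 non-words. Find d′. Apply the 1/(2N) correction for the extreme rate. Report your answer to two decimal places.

The false-alarm rate is 0/125 = 0, so apply the 1/(2N) correction: FA → 1/(2·125) = 0.00400.
z(H) = z(0.74167) = 0.649
z(FA) = z(0.00400) = -2.652
d' = 0.649 − (-2.652) = 3.301

d′ = 3.30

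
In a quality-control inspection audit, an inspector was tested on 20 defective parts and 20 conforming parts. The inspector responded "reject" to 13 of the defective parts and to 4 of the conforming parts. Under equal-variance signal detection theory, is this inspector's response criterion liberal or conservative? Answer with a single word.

z(H) = 0.385, z(FA) = -0.842
c = −½·(z(H) + z(FA)) = 0.2285
c > 0 → conservative criterion (biased toward responding “no”).

conservative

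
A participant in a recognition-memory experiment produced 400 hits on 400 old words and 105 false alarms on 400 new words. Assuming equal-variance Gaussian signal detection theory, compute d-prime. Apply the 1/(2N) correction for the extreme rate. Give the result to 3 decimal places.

The hit rate is 400/400 = 1, so apply the 1/(2N) correction: H → 1 − 1/(2·400) = 0.99875.
z(H) = z(0.99875) = 3.0233
z(FA) = z(0.26250) = -0.6357
d' = 3.0233 − (-0.6357) = 3.6590

d-prime = 3.659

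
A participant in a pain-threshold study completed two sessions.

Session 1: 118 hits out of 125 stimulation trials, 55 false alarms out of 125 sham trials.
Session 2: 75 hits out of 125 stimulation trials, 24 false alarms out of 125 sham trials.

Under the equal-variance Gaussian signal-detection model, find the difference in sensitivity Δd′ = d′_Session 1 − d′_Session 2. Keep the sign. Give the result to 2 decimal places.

Session 1: z(0.9440) = 1.589, z(0.4400) = -0.151, d' = 1.740
Session 2: z(0.6000) = 0.253, z(0.1920) = -0.871, d' = 1.124
Δd' = d'_Session 1 − d'_Session 2 = 1.740 − 1.124 = 0.616
Session 1 has the higher sensitivity.

Δd′ = 0.62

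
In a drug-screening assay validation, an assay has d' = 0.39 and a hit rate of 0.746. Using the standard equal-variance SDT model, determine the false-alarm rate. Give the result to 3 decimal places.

false-alarm rate = 0.607

z(hit rate) = z(0.746) = 0.6620
z(FA) = z(H) − d' = 0.6620 − 0.39 = 0.2720
false-alarm rate = Φ(0.2720) = 0.6072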